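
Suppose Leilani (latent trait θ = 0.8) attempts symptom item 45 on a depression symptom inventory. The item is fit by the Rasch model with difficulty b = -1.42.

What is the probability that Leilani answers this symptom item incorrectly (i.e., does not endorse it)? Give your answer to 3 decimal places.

0.098

P(θ) = 1 / (1 + exp(−(θ − b)))
Exponent: (0.8 − (-1.42)) = 2.2200
1/(1 + e^{-2.2200}) = 0.9020
P = 0.9020
P(incorrect) = 1 − 0.9020 = 0.0980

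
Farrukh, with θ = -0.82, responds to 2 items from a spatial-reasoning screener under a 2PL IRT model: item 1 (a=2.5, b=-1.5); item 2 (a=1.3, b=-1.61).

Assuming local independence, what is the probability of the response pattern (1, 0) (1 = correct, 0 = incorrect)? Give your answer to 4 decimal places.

0.2229

P(θ) = 1 / (1 + exp(−a(θ − b)))
P_1 = 1/(1+e^{-1.7000}) = 0.8455
P_2 = 1/(1+e^{-1.0270}) = 0.7363
L = P_1 × (1−P_2) = 0.8455 × 0.2637 = 0.22294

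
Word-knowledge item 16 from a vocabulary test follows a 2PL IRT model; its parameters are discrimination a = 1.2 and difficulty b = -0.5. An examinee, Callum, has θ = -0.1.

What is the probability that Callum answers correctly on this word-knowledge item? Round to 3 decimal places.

P(θ) = 1 / (1 + exp(−a(θ − b)))
Exponent: 1.2 × (-0.1 − (-0.5)) = 0.4800
1/(1 + e^{-0.4800}) = 0.6177

0.618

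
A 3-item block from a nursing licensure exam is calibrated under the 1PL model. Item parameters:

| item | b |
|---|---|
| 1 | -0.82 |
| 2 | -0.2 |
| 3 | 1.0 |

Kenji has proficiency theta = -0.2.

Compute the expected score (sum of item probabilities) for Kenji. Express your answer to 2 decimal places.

P(theta) = 1 / (1 + exp(−(theta − b)))
P_1 = 1/(1+e^{-0.6200}) = 0.6502
P_2 = 1/(1+e^{0.0000}) = 0.5000
P_3 = 1/(1+e^{1.2000}) = 0.2315
E[score] = 0.6502 + 0.5000 + 0.2315 = 1.3817

1.38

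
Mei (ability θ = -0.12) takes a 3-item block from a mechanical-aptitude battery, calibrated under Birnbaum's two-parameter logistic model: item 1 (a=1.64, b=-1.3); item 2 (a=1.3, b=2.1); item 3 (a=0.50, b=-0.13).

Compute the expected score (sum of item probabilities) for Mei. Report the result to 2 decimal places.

P(θ) = 1 / (1 + exp(−a(θ − b)))
P_1 = 1/(1+e^{-1.9352}) = 0.8738
P_2 = 1/(1+e^{2.8860}) = 0.0528
P_3 = 1/(1+e^{-0.0050}) = 0.5012
E[score] = 0.8738 + 0.0528 + 0.5012 = 1.4279

1.43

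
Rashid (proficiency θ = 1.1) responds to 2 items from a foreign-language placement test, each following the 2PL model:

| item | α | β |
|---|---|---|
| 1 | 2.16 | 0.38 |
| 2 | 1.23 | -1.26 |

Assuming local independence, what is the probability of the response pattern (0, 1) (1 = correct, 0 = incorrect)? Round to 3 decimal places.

P(θ) = 1 / (1 + exp(−α(θ − β)))
P_1 = 1/(1+e^{-1.5552}) = 0.8257
P_2 = 1/(1+e^{-2.9028}) = 0.9480
L = (1−P_1) × P_2 = 0.1743 × 0.9480 = 0.16527

0.165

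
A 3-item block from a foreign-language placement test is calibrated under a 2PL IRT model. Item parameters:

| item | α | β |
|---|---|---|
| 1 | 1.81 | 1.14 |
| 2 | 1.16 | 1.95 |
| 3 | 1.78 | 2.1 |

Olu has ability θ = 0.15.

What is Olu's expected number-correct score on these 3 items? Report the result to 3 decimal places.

0.283

P(θ) = 1 / (1 + exp(−α(θ − β)))
P_1 = 1/(1+e^{1.7919}) = 0.1428
P_2 = 1/(1+e^{2.0880}) = 0.1103
P_3 = 1/(1+e^{3.4710}) = 0.0301
E[score] = 0.1428 + 0.1103 + 0.0301 = 0.2833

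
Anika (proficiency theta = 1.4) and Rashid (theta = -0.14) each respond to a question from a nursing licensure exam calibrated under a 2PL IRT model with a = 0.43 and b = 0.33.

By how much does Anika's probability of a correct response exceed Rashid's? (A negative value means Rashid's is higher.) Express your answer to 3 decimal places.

0.163

P(theta) = 1 / (1 + exp(−a(theta − b)))
P(Anika) = 0.6130  [exponent 0.4601]
P(Rashid) = 0.4496  [exponent -0.2021]
Difference = 0.6130 − 0.4496 = 0.1634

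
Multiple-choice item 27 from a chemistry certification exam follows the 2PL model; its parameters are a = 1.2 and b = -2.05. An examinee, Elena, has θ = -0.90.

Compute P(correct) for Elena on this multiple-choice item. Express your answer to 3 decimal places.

0.799

P(θ) = 1 / (1 + exp(−a(θ − b)))
Exponent: 1.2 × (-0.90 − (-2.05)) = 1.3800
1/(1 + e^{-1.3800}) = 0.7990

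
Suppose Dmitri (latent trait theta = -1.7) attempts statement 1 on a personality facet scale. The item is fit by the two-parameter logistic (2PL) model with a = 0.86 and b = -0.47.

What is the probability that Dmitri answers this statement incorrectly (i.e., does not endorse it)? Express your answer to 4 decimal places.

P(theta) = 1 / (1 + exp(−a(theta − b)))
Exponent: 0.86 × (-1.7 − (-0.47)) = -1.0578
1/(1 + e^{1.0578}) = 0.2577
P(incorrect) = 1 − 0.2577 = 0.7423

0.7423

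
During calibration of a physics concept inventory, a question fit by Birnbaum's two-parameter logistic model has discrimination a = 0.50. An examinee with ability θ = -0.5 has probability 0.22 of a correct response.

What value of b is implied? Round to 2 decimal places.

P(θ) = 1 / (1 + exp(−a(θ − b)))
logit(0.22) = ln(0.22/0.78) = -1.2657
b = θ − logit/(a) = -0.5 − (-1.2657)/0.5000 = 2.0313

2.03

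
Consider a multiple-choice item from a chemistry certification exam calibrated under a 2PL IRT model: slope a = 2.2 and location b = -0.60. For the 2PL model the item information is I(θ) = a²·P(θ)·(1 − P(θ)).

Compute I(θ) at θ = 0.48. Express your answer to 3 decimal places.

P = 1/(1+e^{-2.3760}) = 0.9150
P(1−P) = 0.9150 × 0.0850 = 0.0778
I = a² × P(1−P) = 2.2² × 0.0778 = 0.37652

0.377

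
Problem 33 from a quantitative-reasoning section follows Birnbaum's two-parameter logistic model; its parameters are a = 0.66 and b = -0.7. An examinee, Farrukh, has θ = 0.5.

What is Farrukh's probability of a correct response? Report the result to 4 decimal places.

0.6883

P(θ) = 1 / (1 + exp(−a(θ − b)))
Exponent: 0.66 × (0.5 − (-0.7)) = 0.7920
1/(1 + e^{-0.7920}) = 0.6883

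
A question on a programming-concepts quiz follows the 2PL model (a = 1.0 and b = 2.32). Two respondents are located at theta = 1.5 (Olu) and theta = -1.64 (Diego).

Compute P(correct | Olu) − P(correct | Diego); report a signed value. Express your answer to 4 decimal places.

0.2871

P(theta) = 1 / (1 + exp(−a(theta − b)))
P(Olu) = 0.3058  [exponent -0.8200]
P(Diego) = 0.0187  [exponent -3.9600]
Difference = 0.3058 − 0.0187 = 0.2871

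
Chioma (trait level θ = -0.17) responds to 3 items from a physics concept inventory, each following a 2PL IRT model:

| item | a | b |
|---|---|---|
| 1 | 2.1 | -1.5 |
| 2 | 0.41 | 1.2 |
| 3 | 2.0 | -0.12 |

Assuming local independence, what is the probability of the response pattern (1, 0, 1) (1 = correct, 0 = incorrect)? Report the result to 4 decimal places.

0.2851

P(θ) = 1 / (1 + exp(−a(θ − b)))
P_1 = 1/(1+e^{-2.7930}) = 0.9423
P_2 = 1/(1+e^{0.5617}) = 0.3632
P_3 = 1/(1+e^{0.1000}) = 0.4750
L = P_1 × (1−P_2) × P_3 = 0.9423 × 0.6368 × 0.4750 = 0.28506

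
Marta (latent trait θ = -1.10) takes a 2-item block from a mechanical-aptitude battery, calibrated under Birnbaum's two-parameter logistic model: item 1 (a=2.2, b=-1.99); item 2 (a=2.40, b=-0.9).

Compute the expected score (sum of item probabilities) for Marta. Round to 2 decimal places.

1.26

P(θ) = 1 / (1 + exp(−a(θ − b)))
P_1 = 1/(1+e^{-1.9580}) = 0.8763
P_2 = 1/(1+e^{0.4800}) = 0.3823
E[score] = 0.8763 + 0.3823 = 1.2586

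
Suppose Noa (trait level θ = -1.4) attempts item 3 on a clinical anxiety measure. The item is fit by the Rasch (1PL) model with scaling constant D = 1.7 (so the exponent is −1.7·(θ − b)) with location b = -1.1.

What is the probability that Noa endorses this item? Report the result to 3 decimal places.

P(θ) = 1 / (1 + exp(−D·(θ − b)))
Exponent: 1.7 × (-1.4 − (-1.1)) = -0.5100
1/(1 + e^{0.5100}) = 0.3752
P = 0.3752

0.375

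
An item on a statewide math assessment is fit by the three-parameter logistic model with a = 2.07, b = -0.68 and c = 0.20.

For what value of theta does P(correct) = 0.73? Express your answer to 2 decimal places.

-0.35

P(theta) = c + (1 − c) · 1 / (1 + exp(−a(theta − b)))
Remove guessing floor: (0.73 − 0.20)/(1 − 0.20) = 0.6625
logit = ln(0.6625/0.3375) = 0.6745
theta = b + logit/(a) = -0.68 + 0.6745/2.0700 = -0.3542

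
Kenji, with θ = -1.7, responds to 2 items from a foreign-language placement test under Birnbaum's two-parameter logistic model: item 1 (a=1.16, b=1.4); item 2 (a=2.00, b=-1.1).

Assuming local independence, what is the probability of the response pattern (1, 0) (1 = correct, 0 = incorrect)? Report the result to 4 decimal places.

0.0205

P(θ) = 1 / (1 + exp(−a(θ − b)))
P_1 = 1/(1+e^{3.5960}) = 0.0267
P_2 = 1/(1+e^{1.2000}) = 0.2315
L = P_1 × (1−P_2) = 0.0267 × 0.7685 = 0.02052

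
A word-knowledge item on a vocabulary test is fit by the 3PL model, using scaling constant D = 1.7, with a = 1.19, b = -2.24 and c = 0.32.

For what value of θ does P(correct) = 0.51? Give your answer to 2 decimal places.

-2.71

P(θ) = c + (1 − c) · 1 / (1 + exp(−D·a(θ − b)))
Remove guessing floor: (0.51 − 0.32)/(1 − 0.32) = 0.2794
logit = ln(0.2794/0.7206) = -0.9474
θ = b + logit/(1.7·a) = -2.24 + (-0.9474)/2.0230 = -2.7083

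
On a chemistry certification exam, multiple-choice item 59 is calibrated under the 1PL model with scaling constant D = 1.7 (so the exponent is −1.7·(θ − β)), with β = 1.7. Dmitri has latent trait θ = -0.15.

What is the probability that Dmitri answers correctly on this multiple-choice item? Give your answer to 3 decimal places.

0.041

P(θ) = 1 / (1 + exp(−D·(θ − β)))
Exponent: 1.7 × (-0.15 − 1.7) = -3.1450
1/(1 + e^{3.1450}) = 0.0413
P = 0.0413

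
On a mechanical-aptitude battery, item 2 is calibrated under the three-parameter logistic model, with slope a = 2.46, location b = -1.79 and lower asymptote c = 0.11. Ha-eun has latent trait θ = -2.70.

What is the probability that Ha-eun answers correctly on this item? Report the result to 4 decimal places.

0.1957

P(θ) = c + (1 − c) · 1 / (1 + exp(−a(θ − b)))
Exponent: 2.46 × (-2.70 − (-1.79)) = -2.2386
1/(1 + e^{2.2386}) = 0.0963
P = 0.11 + 0.89 × 0.0963 = 0.1957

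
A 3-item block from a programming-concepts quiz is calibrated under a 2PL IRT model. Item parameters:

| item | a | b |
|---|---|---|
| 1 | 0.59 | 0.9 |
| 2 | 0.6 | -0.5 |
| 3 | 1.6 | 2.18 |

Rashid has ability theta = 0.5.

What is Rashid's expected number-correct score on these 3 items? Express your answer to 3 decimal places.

1.151

P(theta) = 1 / (1 + exp(−a(theta − b)))
P_1 = 1/(1+e^{0.2360}) = 0.4413
P_2 = 1/(1+e^{-0.6000}) = 0.6457
P_3 = 1/(1+e^{2.6880}) = 0.0637
E[score] = 0.4413 + 0.6457 + 0.0637 = 1.1506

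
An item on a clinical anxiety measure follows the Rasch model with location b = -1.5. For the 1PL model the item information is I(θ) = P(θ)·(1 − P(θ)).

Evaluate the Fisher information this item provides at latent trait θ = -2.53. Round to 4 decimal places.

0.1939

P = 1/(1+e^{1.0300}) = 0.2631
P(1−P) = 0.2631 × 0.7369 = 0.1939
I = P(1−P) = 0.19387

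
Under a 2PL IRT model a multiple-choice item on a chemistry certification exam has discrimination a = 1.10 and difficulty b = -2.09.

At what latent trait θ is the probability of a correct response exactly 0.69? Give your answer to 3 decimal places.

-1.363

P(θ) = 1 / (1 + exp(−a(θ − b)))
logit = ln(0.6900/0.3100) = 0.8001
θ = b + logit/(a) = -2.09 + 0.8001/1.1000 = -1.3626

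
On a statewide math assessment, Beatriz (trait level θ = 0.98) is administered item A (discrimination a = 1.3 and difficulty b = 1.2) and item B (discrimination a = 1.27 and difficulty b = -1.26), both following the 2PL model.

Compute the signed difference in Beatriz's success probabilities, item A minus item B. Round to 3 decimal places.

-0.516

P(θ) = 1 / (1 + exp(−a(θ − b)))
P_A = 0.4290
P_B = 0.9450
P_A − P_B = -0.5161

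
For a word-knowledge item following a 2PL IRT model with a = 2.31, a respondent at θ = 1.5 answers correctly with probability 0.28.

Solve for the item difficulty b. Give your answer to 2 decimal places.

1.91

P(θ) = 1 / (1 + exp(−a(θ − b)))
logit(0.28) = ln(0.28/0.72) = -0.9445
b = θ − logit/(a) = 1.5 − (-0.9445)/2.3100 = 1.9089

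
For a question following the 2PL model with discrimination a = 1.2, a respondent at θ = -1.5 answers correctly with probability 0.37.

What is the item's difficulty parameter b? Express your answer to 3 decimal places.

-1.056

P(θ) = 1 / (1 + exp(−a(θ − b)))
logit(0.37) = ln(0.37/0.63) = -0.5322
b = θ − logit/(a) = -1.5 − (-0.5322)/1.2000 = -1.0565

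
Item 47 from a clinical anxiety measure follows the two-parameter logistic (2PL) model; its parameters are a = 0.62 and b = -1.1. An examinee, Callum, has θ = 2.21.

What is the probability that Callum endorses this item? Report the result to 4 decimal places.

0.8862

P(θ) = 1 / (1 + exp(−a(θ − b)))
Exponent: 0.62 × (2.21 − (-1.1)) = 2.0522
1/(1 + e^{-2.0522}) = 0.8862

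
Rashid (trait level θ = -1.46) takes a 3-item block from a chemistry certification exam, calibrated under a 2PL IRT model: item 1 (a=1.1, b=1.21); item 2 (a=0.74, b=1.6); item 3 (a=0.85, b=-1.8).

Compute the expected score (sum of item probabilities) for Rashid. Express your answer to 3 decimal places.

P(θ) = 1 / (1 + exp(−a(θ − b)))
P_1 = 1/(1+e^{2.9370}) = 0.0504
P_2 = 1/(1+e^{2.2644}) = 0.0941
P_3 = 1/(1+e^{-0.2890}) = 0.5718
E[score] = 0.0504 + 0.0941 + 0.5718 = 0.7162

0.716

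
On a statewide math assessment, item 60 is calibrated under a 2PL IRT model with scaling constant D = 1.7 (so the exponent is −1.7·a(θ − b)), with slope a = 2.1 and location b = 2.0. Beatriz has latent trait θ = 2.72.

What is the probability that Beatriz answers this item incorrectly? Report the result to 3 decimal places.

0.071

P(θ) = 1 / (1 + exp(−D·a(θ − b)))
Exponent: 1.7 × 2.1 × (2.72 − 2.0) = 2.5704
1/(1 + e^{-2.5704}) = 0.9289
P = 0.9289
P(incorrect) = 1 − 0.9289 = 0.0711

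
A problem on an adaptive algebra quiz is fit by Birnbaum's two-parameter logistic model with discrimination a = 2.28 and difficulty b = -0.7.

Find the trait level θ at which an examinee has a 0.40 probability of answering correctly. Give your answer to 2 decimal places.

P(θ) = 1 / (1 + exp(−a(θ − b)))
logit = ln(0.4000/0.6000) = -0.4055
θ = b + logit/(a) = -0.7 + (-0.4055)/2.2800 = -0.8778

-0.88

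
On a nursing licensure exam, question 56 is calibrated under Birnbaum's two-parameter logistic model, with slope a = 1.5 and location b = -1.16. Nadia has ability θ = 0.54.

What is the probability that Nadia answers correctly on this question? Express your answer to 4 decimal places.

P(θ) = 1 / (1 + exp(−a(θ − b)))
Exponent: 1.5 × (0.54 − (-1.16)) = 2.5500
1/(1 + e^{-2.5500}) = 0.9276

0.9276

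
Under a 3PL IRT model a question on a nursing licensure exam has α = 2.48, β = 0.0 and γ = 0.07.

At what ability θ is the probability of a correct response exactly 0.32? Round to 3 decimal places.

P(θ) = γ + (1 − γ) · 1 / (1 + exp(−α(θ − β)))
Remove guessing floor: (0.32 − 0.07)/(1 − 0.07) = 0.2688
logit = ln(0.2688/0.7312) = -1.0006
θ = β + logit/(α) = 0.0 + (-1.0006)/2.4800 = -0.4035

-0.403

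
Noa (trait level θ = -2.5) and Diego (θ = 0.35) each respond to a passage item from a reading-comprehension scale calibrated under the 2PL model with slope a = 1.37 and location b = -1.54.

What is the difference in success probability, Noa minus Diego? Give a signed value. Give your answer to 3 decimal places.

P(θ) = 1 / (1 + exp(−a(θ − b)))
P(Noa) = 0.2116  [exponent -1.3152]
P(Diego) = 0.9302  [exponent 2.5893]
Difference = 0.2116 − 0.9302 = -0.7186

-0.719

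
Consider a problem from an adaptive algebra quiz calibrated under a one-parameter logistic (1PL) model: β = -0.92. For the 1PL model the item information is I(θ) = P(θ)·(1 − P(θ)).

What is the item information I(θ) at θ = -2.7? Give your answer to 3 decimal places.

0.123

P = 1/(1+e^{1.7800}) = 0.1443
P(1−P) = 0.1443 × 0.8557 = 0.1235
I = P(1−P) = 0.12348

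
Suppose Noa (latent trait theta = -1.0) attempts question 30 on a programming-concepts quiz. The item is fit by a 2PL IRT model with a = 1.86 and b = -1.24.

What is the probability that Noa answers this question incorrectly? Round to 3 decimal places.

P(theta) = 1 / (1 + exp(−a(theta − b)))
Exponent: 1.86 × (-1.0 − (-1.24)) = 0.4464
1/(1 + e^{-0.4464}) = 0.6098
P(incorrect) = 1 − 0.6098 = 0.3902

0.390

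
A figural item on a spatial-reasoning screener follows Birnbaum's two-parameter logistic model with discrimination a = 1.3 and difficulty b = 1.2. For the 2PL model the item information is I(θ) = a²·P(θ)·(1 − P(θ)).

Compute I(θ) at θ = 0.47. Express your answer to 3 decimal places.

P = 1/(1+e^{0.9490}) = 0.2791
P(1−P) = 0.2791 × 0.7209 = 0.2012
I = a² × P(1−P) = 1.3² × 0.2012 = 0.34002

0.340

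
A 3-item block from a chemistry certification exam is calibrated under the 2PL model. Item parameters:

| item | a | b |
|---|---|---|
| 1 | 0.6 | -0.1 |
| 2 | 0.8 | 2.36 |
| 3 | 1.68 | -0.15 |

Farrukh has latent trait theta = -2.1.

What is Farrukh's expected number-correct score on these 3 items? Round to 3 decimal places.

P(theta) = 1 / (1 + exp(−a(theta − b)))
P_1 = 1/(1+e^{1.2000}) = 0.2315
P_2 = 1/(1+e^{3.5680}) = 0.0274
P_3 = 1/(1+e^{3.2760}) = 0.0364
E[score] = 0.2315 + 0.0274 + 0.0364 = 0.2953

0.295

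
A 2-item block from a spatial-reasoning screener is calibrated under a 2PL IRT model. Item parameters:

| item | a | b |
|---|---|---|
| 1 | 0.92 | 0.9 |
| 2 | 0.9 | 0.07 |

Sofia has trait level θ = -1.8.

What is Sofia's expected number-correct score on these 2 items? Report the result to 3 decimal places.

P(θ) = 1 / (1 + exp(−a(θ − b)))
P_1 = 1/(1+e^{2.4840}) = 0.0770
P_2 = 1/(1+e^{1.6830}) = 0.1567
E[score] = 0.0770 + 0.1567 = 0.2337

0.234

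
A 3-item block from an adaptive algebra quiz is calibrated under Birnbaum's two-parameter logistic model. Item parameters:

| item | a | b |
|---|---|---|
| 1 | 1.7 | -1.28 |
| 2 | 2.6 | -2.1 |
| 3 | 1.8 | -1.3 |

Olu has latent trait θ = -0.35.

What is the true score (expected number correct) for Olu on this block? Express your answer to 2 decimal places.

P(θ) = 1 / (1 + exp(−a(θ − b)))
P_1 = 1/(1+e^{-1.5810}) = 0.8293
P_2 = 1/(1+e^{-4.5500}) = 0.9895
P_3 = 1/(1+e^{-1.7100}) = 0.8468
E[score] = 0.8293 + 0.9895 + 0.8468 = 2.6657

2.67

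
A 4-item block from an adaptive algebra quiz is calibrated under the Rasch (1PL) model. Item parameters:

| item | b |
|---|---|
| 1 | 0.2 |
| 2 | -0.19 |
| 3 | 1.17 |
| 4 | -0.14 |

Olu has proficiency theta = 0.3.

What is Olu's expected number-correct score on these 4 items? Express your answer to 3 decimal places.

2.049

P(theta) = 1 / (1 + exp(−(theta − b)))
P_1 = 1/(1+e^{-0.1000}) = 0.5250
P_2 = 1/(1+e^{-0.4900}) = 0.6201
P_3 = 1/(1+e^{0.8700}) = 0.2953
P_4 = 1/(1+e^{-0.4400}) = 0.6083
E[score] = 0.5250 + 0.6201 + 0.2953 + 0.6083 = 2.0486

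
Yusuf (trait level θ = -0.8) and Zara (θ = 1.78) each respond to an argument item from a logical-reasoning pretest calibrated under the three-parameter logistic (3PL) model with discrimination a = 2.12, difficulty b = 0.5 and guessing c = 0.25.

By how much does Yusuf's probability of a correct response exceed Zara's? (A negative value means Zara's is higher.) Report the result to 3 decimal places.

-0.659

P(θ) = c + (1 − c) · 1 / (1 + exp(−a(θ − b)))
P(Yusuf) = 0.2948  [exponent -2.7560]
P(Zara) = 0.9534  [exponent 2.7136]
Difference = 0.2948 − 0.9534 = -0.6586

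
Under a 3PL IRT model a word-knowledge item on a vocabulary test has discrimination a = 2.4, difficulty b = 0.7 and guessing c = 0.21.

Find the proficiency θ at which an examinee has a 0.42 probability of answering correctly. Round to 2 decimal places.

P(θ) = c + (1 − c) · 1 / (1 + exp(−a(θ − b)))
Remove guessing floor: (0.42 − 0.21)/(1 − 0.21) = 0.2658
logit = ln(0.2658/0.7342) = -1.0159
θ = b + logit/(a) = 0.7 + (-1.0159)/2.4000 = 0.2767

0.28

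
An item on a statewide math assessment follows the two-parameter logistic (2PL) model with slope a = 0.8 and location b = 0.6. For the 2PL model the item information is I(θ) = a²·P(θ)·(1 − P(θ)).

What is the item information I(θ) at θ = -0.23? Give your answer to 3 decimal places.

P = 1/(1+e^{0.6640}) = 0.3398
P(1−P) = 0.3398 × 0.6602 = 0.2243
I = a² × P(1−P) = 0.8² × 0.2243 = 0.14358

0.144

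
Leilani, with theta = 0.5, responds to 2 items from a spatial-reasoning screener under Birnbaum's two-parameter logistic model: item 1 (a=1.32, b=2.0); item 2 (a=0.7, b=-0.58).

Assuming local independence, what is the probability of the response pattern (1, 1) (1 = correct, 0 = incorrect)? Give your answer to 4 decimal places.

P(theta) = 1 / (1 + exp(−a(theta − b)))
P_1 = 1/(1+e^{1.9800}) = 0.1213
P_2 = 1/(1+e^{-0.7560}) = 0.6805
L = P_1 × P_2 = 0.1213 × 0.6805 = 0.08256

0.0826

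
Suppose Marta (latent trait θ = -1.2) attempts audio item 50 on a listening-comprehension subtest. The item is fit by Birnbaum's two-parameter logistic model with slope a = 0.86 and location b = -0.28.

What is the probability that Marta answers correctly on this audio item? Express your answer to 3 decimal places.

0.312

P(θ) = 1 / (1 + exp(−a(θ − b)))
Exponent: 0.86 × (-1.2 − (-0.28)) = -0.7912
1/(1 + e^{0.7912}) = 0.3119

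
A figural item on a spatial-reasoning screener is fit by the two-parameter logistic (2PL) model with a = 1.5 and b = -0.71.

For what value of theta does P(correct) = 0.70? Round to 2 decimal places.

P(theta) = 1 / (1 + exp(−a(theta − b)))
logit = ln(0.7000/0.3000) = 0.8473
theta = b + logit/(a) = -0.71 + 0.8473/1.5000 = -0.1451

-0.15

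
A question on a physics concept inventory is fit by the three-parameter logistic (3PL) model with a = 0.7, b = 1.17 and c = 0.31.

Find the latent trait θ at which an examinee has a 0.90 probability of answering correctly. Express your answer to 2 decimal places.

3.71

P(θ) = c + (1 − c) · 1 / (1 + exp(−a(θ − b)))
Remove guessing floor: (0.90 − 0.31)/(1 − 0.31) = 0.8551
logit = ln(0.8551/0.1449) = 1.7750
θ = b + logit/(a) = 1.17 + 1.7750/0.7000 = 3.7056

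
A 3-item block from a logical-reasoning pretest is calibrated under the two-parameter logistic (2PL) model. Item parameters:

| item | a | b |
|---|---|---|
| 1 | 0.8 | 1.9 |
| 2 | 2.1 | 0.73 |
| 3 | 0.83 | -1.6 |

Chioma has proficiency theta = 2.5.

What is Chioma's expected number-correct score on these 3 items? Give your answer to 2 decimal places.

P(theta) = 1 / (1 + exp(−a(theta − b)))
P_1 = 1/(1+e^{-0.4800}) = 0.6177
P_2 = 1/(1+e^{-3.7170}) = 0.9763
P_3 = 1/(1+e^{-3.4030}) = 0.9678
E[score] = 0.6177 + 0.9763 + 0.9678 = 2.5618

2.56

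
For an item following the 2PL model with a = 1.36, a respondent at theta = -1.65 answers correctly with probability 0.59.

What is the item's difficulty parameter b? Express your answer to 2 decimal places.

P(theta) = 1 / (1 + exp(−a(theta − b)))
logit(0.59) = ln(0.59/0.41) = 0.3640
b = theta − logit/(a) = -1.65 − 0.3640/1.3600 = -1.9176

-1.92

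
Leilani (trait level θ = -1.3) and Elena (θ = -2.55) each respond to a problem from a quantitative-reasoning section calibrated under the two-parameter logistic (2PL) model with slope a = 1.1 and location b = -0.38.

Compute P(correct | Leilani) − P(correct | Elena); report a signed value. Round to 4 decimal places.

P(θ) = 1 / (1 + exp(−a(θ − b)))
P(Leilani) = 0.2666  [exponent -1.0120]
P(Elena) = 0.0842  [exponent -2.3870]
Difference = 0.2666 − 0.0842 = 0.1824

0.1824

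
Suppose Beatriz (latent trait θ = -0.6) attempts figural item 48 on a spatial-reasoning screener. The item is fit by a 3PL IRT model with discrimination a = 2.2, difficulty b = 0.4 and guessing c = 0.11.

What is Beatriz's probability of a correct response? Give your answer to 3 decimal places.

P(θ) = c + (1 − c) · 1 / (1 + exp(−a(θ − b)))
Exponent: 2.2 × (-0.6 − 0.4) = -2.2000
1/(1 + e^{2.2000}) = 0.0998
P = 0.11 + 0.89 × 0.0998 = 0.1988

0.199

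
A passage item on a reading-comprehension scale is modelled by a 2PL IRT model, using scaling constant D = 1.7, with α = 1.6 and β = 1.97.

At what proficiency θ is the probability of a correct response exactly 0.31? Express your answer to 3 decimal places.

P(θ) = 1 / (1 + exp(−D·α(θ − β)))
logit = ln(0.3100/0.6900) = -0.8001
θ = β + logit/(1.7·α) = 1.97 + (-0.8001)/2.7200 = 1.6758

1.676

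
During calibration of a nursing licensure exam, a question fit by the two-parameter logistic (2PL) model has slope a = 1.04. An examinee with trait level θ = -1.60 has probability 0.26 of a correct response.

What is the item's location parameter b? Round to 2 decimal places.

-0.59

P(θ) = 1 / (1 + exp(−a(θ − b)))
logit(0.26) = ln(0.26/0.74) = -1.0460
b = θ − logit/(a) = -1.60 − (-1.0460)/1.0400 = -0.5943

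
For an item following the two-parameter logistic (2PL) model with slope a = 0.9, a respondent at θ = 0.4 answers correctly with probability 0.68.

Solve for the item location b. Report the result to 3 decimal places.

P(θ) = 1 / (1 + exp(−a(θ − b)))
logit(0.68) = ln(0.68/0.32) = 0.7538
b = θ − logit/(a) = 0.4 − 0.7538/0.9000 = -0.4375

-0.438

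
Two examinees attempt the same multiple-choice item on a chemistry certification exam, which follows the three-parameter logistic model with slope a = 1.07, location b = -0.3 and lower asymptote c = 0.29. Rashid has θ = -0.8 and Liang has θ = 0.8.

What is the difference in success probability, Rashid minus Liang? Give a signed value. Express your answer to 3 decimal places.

-0.280

P(θ) = c + (1 − c) · 1 / (1 + exp(−a(θ − b)))
P(Rashid) = 0.5522  [exponent -0.5350]
P(Liang) = 0.8327  [exponent 1.1770]
Difference = 0.5522 − 0.8327 = -0.2805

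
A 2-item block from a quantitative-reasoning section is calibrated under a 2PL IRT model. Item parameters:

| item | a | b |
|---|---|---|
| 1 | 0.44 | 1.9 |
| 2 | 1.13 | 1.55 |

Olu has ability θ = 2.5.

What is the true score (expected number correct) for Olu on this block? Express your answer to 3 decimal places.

P(θ) = 1 / (1 + exp(−a(θ − b)))
P_1 = 1/(1+e^{-0.2640}) = 0.5656
P_2 = 1/(1+e^{-1.0735}) = 0.7453
E[score] = 0.5656 + 0.7453 = 1.3109

1.311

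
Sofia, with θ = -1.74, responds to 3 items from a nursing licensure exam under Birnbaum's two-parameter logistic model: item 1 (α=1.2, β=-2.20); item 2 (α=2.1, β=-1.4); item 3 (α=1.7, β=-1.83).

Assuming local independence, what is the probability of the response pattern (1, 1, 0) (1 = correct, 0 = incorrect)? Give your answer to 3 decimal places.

0.096

P(θ) = 1 / (1 + exp(−α(θ − β)))
P_1 = 1/(1+e^{-0.5520}) = 0.6346
P_2 = 1/(1+e^{0.7140}) = 0.3287
P_3 = 1/(1+e^{-0.1530}) = 0.5382
L = P_1 × P_2 × (1−P_3) = 0.6346 × 0.3287 × 0.4618 = 0.09634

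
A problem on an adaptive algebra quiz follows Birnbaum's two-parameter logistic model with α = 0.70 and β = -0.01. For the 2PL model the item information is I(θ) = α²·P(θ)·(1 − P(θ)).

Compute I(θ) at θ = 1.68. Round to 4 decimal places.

0.0880

P = 1/(1+e^{-1.1830}) = 0.7655
P(1−P) = 0.7655 × 0.2345 = 0.1795
I = α² × P(1−P) = 0.70² × 0.1795 = 0.08796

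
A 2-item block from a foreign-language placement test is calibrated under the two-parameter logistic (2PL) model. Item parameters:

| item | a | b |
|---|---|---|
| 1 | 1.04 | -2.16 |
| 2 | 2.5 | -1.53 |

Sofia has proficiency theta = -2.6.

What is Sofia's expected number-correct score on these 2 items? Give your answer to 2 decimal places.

P(theta) = 1 / (1 + exp(−a(theta − b)))
P_1 = 1/(1+e^{0.4576}) = 0.3876
P_2 = 1/(1+e^{2.6750}) = 0.0645
E[score] = 0.3876 + 0.0645 = 0.4520

0.45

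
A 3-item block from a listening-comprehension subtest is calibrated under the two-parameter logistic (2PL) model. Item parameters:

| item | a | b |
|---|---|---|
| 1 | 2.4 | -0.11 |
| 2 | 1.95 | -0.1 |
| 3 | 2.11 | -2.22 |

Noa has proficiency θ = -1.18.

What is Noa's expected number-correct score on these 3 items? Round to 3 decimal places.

P(θ) = 1 / (1 + exp(−a(θ − b)))
P_1 = 1/(1+e^{2.5680}) = 0.0712
P_2 = 1/(1+e^{2.1060}) = 0.1085
P_3 = 1/(1+e^{-2.1944}) = 0.8997
E[score] = 0.0712 + 0.1085 + 0.8997 = 1.0795

1.079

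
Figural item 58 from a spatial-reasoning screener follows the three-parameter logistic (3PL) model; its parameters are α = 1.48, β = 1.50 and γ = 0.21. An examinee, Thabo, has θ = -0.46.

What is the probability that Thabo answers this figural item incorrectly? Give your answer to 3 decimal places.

0.749

P(θ) = γ + (1 − γ) · 1 / (1 + exp(−α(θ − β)))
Exponent: 1.48 × (-0.46 − 1.50) = -2.9008
1/(1 + e^{2.9008}) = 0.0521
P = 0.21 + 0.79 × 0.0521 = 0.2512
P(incorrect) = 1 − 0.2512 = 0.7488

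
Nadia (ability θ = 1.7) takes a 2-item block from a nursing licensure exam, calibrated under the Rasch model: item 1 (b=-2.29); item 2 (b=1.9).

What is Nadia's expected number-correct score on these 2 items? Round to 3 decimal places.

P(θ) = 1 / (1 + exp(−(θ − b)))
P_1 = 1/(1+e^{-3.9900}) = 0.9818
P_2 = 1/(1+e^{0.2000}) = 0.4502
E[score] = 0.9818 + 0.4502 = 1.4320

1.432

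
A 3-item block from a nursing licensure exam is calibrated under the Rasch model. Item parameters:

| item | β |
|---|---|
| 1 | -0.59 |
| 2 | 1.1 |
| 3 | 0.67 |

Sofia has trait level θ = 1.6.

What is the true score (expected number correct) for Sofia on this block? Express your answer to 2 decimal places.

P(θ) = 1 / (1 + exp(−(θ − β)))
P_1 = 1/(1+e^{-2.1900}) = 0.8993
P_2 = 1/(1+e^{-0.5000}) = 0.6225
P_3 = 1/(1+e^{-0.9300}) = 0.7171
E[score] = 0.8993 + 0.6225 + 0.7171 = 2.2389

2.24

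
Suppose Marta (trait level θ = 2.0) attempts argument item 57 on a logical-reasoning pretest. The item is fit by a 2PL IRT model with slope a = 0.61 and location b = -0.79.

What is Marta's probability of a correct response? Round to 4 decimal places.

0.8458

P(θ) = 1 / (1 + exp(−a(θ − b)))
Exponent: 0.61 × (2.0 − (-0.79)) = 1.7019
1/(1 + e^{-1.7019}) = 0.8458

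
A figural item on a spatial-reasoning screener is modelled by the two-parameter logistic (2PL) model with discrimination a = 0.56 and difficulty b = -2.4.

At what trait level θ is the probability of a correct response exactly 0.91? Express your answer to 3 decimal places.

1.731

P(θ) = 1 / (1 + exp(−a(θ − b)))
logit = ln(0.9100/0.0900) = 2.3136
θ = b + logit/(a) = -2.4 + 2.3136/0.5600 = 1.7315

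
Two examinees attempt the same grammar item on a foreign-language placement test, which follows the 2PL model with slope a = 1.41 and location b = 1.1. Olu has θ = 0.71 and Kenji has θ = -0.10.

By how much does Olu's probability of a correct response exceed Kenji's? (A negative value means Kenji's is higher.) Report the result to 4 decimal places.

0.2104

P(θ) = 1 / (1 + exp(−a(θ − b)))
P(Olu) = 0.3659  [exponent -0.5499]
P(Kenji) = 0.1555  [exponent -1.6920]
Difference = 0.3659 − 0.1555 = 0.2104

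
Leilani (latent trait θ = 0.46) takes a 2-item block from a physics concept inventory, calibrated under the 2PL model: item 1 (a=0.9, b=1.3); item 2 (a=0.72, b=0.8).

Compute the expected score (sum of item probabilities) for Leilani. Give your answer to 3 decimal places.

P(θ) = 1 / (1 + exp(−a(θ − b)))
P_1 = 1/(1+e^{0.7560}) = 0.3195
P_2 = 1/(1+e^{0.2448}) = 0.4391
E[score] = 0.3195 + 0.4391 = 0.7586

0.759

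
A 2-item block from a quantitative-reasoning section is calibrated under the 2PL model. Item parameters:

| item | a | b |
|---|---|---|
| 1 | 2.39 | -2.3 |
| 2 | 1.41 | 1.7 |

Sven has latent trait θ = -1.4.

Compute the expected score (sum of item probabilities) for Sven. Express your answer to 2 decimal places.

P(θ) = 1 / (1 + exp(−a(θ − b)))
P_1 = 1/(1+e^{-2.1510}) = 0.8958
P_2 = 1/(1+e^{4.3710}) = 0.0125
E[score] = 0.8958 + 0.0125 = 0.9082

0.91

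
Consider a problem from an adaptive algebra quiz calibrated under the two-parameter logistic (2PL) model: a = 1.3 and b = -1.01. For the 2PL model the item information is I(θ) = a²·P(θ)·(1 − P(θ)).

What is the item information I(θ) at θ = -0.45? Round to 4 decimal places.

0.3711

P = 1/(1+e^{-0.7280}) = 0.6744
P(1−P) = 0.6744 × 0.3256 = 0.2196
I = a² × P(1−P) = 1.3² × 0.2196 = 0.37112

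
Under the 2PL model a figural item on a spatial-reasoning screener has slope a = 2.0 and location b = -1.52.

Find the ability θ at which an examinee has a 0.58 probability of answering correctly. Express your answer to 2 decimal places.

P(θ) = 1 / (1 + exp(−a(θ − b)))
logit = ln(0.5800/0.4200) = 0.3228
θ = b + logit/(a) = -1.52 + 0.3228/2.0000 = -1.3586

-1.36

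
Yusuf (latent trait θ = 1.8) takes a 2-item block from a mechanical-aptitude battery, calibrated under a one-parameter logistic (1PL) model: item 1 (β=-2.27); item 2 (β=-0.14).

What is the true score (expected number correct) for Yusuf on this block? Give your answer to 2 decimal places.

1.86

P(θ) = 1 / (1 + exp(−(θ − β)))
P_1 = 1/(1+e^{-4.0700}) = 0.9832
P_2 = 1/(1+e^{-1.9400}) = 0.8744
E[score] = 0.9832 + 0.8744 = 1.8576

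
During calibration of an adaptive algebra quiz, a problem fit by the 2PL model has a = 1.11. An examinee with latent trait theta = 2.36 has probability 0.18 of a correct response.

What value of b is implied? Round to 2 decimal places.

P(theta) = 1 / (1 + exp(−a(theta − b)))
logit(0.18) = ln(0.18/0.82) = -1.5163
b = theta − logit/(a) = 2.36 − (-1.5163)/1.1100 = 3.7261

3.73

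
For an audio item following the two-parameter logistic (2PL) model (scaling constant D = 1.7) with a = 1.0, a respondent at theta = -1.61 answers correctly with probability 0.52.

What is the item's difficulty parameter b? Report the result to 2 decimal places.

-1.66

P(theta) = 1 / (1 + exp(−D·a(theta − b)))
logit(0.52) = ln(0.52/0.48) = 0.0800
b = theta − logit/(1.7·a) = -1.61 − 0.0800/1.7000 = -1.6571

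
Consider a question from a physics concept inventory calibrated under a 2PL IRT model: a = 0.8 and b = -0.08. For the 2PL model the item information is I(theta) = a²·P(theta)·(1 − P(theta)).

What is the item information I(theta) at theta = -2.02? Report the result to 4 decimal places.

P = 1/(1+e^{1.5520}) = 0.1748
P(1−P) = 0.1748 × 0.8252 = 0.1442
I = a² × P(1−P) = 0.8² × 0.1442 = 0.09232

0.0923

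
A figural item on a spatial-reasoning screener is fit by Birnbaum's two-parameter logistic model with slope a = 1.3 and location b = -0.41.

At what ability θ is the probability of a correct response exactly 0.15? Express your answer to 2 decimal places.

-1.74

P(θ) = 1 / (1 + exp(−a(θ − b)))
logit = ln(0.1500/0.8500) = -1.7346
θ = b + logit/(a) = -0.41 + (-1.7346)/1.3000 = -1.7443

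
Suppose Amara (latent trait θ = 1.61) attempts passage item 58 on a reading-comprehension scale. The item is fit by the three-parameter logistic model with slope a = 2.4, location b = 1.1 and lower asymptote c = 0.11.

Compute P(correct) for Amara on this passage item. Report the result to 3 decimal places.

P(θ) = c + (1 − c) · 1 / (1 + exp(−a(θ − b)))
Exponent: 2.4 × (1.61 − 1.1) = 1.2240
1/(1 + e^{-1.2240}) = 0.7728
P = 0.11 + 0.89 × 0.7728 = 0.7978

0.798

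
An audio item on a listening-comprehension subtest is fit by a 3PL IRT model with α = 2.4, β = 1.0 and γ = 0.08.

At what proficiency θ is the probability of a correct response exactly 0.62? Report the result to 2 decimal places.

P(θ) = γ + (1 − γ) · 1 / (1 + exp(−α(θ − β)))
Remove guessing floor: (0.62 − 0.08)/(1 − 0.08) = 0.5870
logit = ln(0.5870/0.4130) = 0.3514
θ = β + logit/(α) = 1.0 + 0.3514/2.4000 = 1.1464

1.15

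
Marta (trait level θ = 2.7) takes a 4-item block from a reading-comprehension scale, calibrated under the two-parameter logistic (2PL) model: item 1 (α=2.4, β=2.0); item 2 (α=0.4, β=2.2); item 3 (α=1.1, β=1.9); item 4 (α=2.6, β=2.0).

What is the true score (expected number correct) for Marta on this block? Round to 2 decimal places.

P(θ) = 1 / (1 + exp(−α(θ − β)))
P_1 = 1/(1+e^{-1.6800}) = 0.8429
P_2 = 1/(1+e^{-0.2000}) = 0.5498
P_3 = 1/(1+e^{-0.8800}) = 0.7068
P_4 = 1/(1+e^{-1.8200}) = 0.8606
E[score] = 0.8429 + 0.5498 + 0.7068 + 0.8606 = 2.9601

2.96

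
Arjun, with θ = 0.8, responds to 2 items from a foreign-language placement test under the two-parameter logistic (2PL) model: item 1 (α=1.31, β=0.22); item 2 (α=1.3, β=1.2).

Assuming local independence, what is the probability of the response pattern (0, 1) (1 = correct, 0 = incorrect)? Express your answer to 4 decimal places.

P(θ) = 1 / (1 + exp(−α(θ − β)))
P_1 = 1/(1+e^{-0.7598}) = 0.6813
P_2 = 1/(1+e^{0.5200}) = 0.3729
L = (1−P_1) × P_2 = 0.3187 × 0.3729 = 0.11882

0.1188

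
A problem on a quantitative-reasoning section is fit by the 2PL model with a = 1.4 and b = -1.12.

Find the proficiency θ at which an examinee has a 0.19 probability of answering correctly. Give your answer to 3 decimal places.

P(θ) = 1 / (1 + exp(−a(θ − b)))
logit = ln(0.1900/0.8100) = -1.4500
θ = b + logit/(a) = -1.12 + (-1.4500)/1.4000 = -2.1557

-2.156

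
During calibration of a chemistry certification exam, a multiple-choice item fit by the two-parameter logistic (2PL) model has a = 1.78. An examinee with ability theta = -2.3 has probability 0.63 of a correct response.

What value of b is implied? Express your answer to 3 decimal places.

P(theta) = 1 / (1 + exp(−a(theta − b)))
logit(0.63) = ln(0.63/0.37) = 0.5322
b = theta − logit/(a) = -2.3 − 0.5322/1.7800 = -2.5990

-2.599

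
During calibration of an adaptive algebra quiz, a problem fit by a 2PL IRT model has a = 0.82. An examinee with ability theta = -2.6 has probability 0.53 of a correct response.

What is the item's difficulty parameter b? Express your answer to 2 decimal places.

-2.75

P(theta) = 1 / (1 + exp(−a(theta − b)))
logit(0.53) = ln(0.53/0.47) = 0.1201
b = theta − logit/(a) = -2.6 − 0.1201/0.8200 = -2.7465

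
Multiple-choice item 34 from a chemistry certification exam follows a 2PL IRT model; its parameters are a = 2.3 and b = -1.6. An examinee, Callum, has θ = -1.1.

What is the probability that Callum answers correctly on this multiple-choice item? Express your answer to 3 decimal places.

0.760

P(θ) = 1 / (1 + exp(−a(θ − b)))
Exponent: 2.3 × (-1.1 − (-1.6)) = 1.1500
1/(1 + e^{-1.1500}) = 0.7595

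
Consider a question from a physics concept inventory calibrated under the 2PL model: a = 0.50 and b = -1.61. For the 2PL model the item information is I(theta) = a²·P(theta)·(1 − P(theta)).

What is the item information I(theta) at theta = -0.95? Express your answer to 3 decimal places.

0.061

P = 1/(1+e^{-0.3300}) = 0.5818
P(1−P) = 0.5818 × 0.4182 = 0.2433
I = a² × P(1−P) = 0.50² × 0.2433 = 0.06083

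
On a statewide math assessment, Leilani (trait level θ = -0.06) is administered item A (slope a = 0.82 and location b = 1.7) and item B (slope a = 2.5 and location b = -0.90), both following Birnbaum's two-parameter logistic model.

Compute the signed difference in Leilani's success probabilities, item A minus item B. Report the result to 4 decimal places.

-0.6999

P(θ) = 1 / (1 + exp(−a(θ − b)))
P_A = 0.1911
P_B = 0.8909
P_A − P_B = -0.6999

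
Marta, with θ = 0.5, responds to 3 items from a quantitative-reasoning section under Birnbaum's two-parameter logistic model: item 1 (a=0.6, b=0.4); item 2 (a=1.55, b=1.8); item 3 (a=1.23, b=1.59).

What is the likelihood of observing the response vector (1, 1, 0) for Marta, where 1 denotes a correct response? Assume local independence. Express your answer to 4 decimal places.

P(θ) = 1 / (1 + exp(−a(θ − b)))
P_1 = 1/(1+e^{-0.0600}) = 0.5150
P_2 = 1/(1+e^{2.0150}) = 0.1176
P_3 = 1/(1+e^{1.3407}) = 0.2074
L = P_1 × P_2 × (1−P_3) = 0.5150 × 0.1176 × 0.7926 = 0.04802

0.0480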